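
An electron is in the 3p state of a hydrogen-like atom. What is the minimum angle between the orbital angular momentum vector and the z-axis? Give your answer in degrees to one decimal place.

3p means n = 3, l = 1.
|L| = √(l(l+1)) ℏ = √2 ℏ.
The smallest angle corresponds to the largest L_z, i.e. m_l = l = 1, giving L_z = 1ℏ.
cos θ_min = 1/√2, so θ_min ≈ 45.0°.

θ_min ≈ 45.0°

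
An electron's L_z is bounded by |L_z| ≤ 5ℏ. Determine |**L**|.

L_z,max = lℏ, so l = 5.
|L| = ℏ√(l(l+1)) = √30 ℏ.

|L| = √30 ℏ ≈ 5.477ℏ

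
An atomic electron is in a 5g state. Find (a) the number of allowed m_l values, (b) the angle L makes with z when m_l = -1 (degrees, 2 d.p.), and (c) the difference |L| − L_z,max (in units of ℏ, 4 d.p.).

The 5g subshell has l = 4.
There are 2l+1 = 9 values of m_l.
For m_l = -1: cos θ = -1/√20, θ ≈ 102.92°.
|L| − L_z,max = (2√5 − 4)ℏ ≈ 0.4721ℏ.

9 values; θ(m_l=-1) ≈ 102.92°; |L|−L_z,max ≈ 0.4721ℏ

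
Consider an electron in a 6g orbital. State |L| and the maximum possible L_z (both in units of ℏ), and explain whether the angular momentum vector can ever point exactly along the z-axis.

No: L_z,max = 4ℏ < |L| = 2√5 ℏ ≈ 4.472ℏ

The 6g subshell has l = 4.
|L| = 2√5 ℏ ≈ 4.4721ℏ, while L_z,max = lℏ = 4ℏ.
Since |L| > L_z,max, the vector can never point exactly along z; the closest it comes is θ_min = arccos(4/√20) ≈ 26.6°.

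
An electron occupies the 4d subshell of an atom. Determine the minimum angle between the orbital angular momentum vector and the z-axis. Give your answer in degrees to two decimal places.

For 4d, l = 2.
|L| = √(l(l+1)) ℏ = √6 ℏ.
The smallest angle corresponds to the largest L_z, i.e. m_l = l = 2, giving L_z = 2ℏ.
cos θ_min = 2/√6, so θ_min ≈ 35.26°.

θ_min ≈ 35.26°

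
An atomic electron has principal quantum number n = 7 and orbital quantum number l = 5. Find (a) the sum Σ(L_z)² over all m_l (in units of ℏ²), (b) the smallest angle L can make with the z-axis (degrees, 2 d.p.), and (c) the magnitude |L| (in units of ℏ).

Σ(L_z)² = 110 ℏ²; θ_min ≈ 24.09°; |L| = √30 ℏ ≈ 5.477ℏ

Σ m_l² = 110, so Σ(L_z)² = 110 ℏ².
cos θ_min = 5/√30, so θ_min ≈ 24.09°.
|L| = ℏ√(5·6) = √30 ℏ ≈ 5.477ℏ.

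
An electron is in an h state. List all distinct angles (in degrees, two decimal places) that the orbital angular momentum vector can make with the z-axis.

θ ∈ {24.09°, 43.09°, 56.79°, 68.58°, 79.48°, 90.00°, 100.52°, 111.42°, 123.21°, 136.91°, 155.91°}

An h state has l = 5.
|L| = √(l(l+1)) ℏ = √30 ℏ.
cos θ = m_l/√30 for each m_l ∈ {-5, -4, -3, -2, -1, 0, 1, 2, 3, 4, 5}.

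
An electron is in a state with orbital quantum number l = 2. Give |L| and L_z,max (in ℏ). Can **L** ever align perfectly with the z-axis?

|L| = √6 ℏ ≈ 2.4495ℏ, while L_z,max = lℏ = 2ℏ.
Since |L| > L_z,max, the vector can never point exactly along z; the closest it comes is θ_min = arccos(2/√6) ≈ 35.3°.

No: L_z,max = 2ℏ < |L| = √6 ℏ ≈ 2.449ℏ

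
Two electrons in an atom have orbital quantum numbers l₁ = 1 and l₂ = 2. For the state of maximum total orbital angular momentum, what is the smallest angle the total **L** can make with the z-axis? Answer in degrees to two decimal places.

Angular momentum addition gives L = |l₁ − l₂|, …, l₁ + l₂.
So L can be 1, 2, 3.
The maximum is L = 3, with |L_tot| = ℏ√(3·4) = 2√3 ℏ.
The minimum angle with z is arccos(3/√12) ≈ 30.00°.

θ_min ≈ 30.00°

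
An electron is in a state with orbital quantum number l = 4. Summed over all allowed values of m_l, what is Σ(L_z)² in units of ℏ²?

Σ(L_z)² = 60 ℏ²

m_l ∈ {-4, -3, -2, -1, 0, 1, 2, 3, 4}.
Σ m_l² = 2·(1 + 4 + 9 + 16) = 60.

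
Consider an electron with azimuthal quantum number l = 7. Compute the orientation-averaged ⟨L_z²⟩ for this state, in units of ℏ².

⟨L_z²⟩ = 18.67 ℏ²

The allowed m_l values are -7, -6, -5, -4, -3, -2, -1, 0, 1, 2, 3, 4, 5, 6, 7.
⟨L_z²⟩ = ℏ²·l(l+1)/3 = 18.67ℏ².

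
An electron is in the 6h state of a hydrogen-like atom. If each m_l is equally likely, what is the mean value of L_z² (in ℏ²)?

⟨L_z²⟩ = 10 ℏ²

For 6h, l = 5.
m_l runs from −5 to 5, i.e. {-5, -4, -3, -2, -1, 0, 1, 2, 3, 4, 5}.
⟨L_z²⟩ = ℏ²·(Σ m_l²)/(2l+1) = ℏ²·110/11 = 10ℏ².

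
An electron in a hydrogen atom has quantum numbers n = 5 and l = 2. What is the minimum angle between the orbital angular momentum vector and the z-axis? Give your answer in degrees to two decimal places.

θ_min ≈ 35.26°

|L|² = l(l+1)ℏ² = 6ℏ², so |L| = √6 ℏ.
The smallest angle corresponds to the largest L_z, i.e. m_l = l = 2, giving L_z = 2ℏ.
cos θ_min = 2/√6, so θ_min ≈ 35.26°.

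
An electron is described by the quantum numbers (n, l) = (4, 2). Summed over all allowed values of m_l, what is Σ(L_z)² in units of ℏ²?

m_l runs from −2 to 2, i.e. {-2, -1, 0, 1, 2}.
Summing m² from −2 to 2: Σ m_l² = 10.

Σ(L_z)² = 10 ℏ²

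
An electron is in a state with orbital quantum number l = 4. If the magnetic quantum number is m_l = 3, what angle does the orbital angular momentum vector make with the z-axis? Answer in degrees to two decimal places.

θ ≈ 47.87°

|L| = ℏ√(l(l+1)) = 2√5 ℏ.
L_z = m_l ℏ = 3ℏ.
cos θ = L_z/|L| = 3/√20, so θ ≈ 47.87°.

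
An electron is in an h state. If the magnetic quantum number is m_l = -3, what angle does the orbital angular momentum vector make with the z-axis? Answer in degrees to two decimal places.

An h state has l = 5.
|L| = ℏ√(l(l+1)) = √30 ℏ.
L_z = m_l ℏ = −3ℏ.
cos θ = L_z/|L| = -3/√30, so θ ≈ 123.21°.

θ ≈ 123.21°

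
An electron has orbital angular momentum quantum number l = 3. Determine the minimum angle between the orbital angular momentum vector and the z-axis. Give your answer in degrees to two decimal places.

θ_min ≈ 30.00°

|L| = ℏ√(l(l+1)) = 2√3 ℏ.
The smallest angle corresponds to the largest L_z, i.e. m_l = l = 3, giving L_z = 3ℏ.
cos θ_min = 3/√12, so θ_min ≈ 30.00°.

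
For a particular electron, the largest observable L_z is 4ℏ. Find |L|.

Since max m_l = l, l = 4.
Then |L| = ℏ√(4·5) = 2√5 ℏ.

|L| = 2√5 ℏ ≈ 4.472ℏ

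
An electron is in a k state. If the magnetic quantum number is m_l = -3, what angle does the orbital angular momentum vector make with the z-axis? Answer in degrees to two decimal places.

θ ≈ 113.63°

The letter k corresponds to l = 7.
|L|² = l(l+1)ℏ² = 56ℏ², so |L| = 2√14 ℏ.
L_z = m_l ℏ = −3ℏ.
cos θ = L_z/|L| = -3/√56, so θ ≈ 113.63°.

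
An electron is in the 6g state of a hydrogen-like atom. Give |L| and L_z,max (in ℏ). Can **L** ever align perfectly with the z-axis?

No: L_z,max = 4ℏ < |L| = 2√5 ℏ ≈ 4.472ℏ

6g means n = 6, l = 4.
|L| = 2√5 ℏ ≈ 4.4721ℏ, while L_z,max = lℏ = 4ℏ.
Since |L| > L_z,max, the vector can never point exactly along z; the closest it comes is θ_min = arccos(4/√20) ≈ 26.6°.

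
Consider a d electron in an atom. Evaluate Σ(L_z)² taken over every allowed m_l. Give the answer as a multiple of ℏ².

Σ(L_z)² = 10 ℏ²

For a d orbital, l = 2.
The allowed m_l values are -2, -1, 0, 1, 2.
Σ m_l² = 2·(1 + 4) = 10.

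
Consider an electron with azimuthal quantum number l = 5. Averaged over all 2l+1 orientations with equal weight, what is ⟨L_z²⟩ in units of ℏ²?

The allowed m_l values are -5, -4, -3, -2, -1, 0, 1, 2, 3, 4, 5.
Average of L_z² over 11 states: 110/11 ℏ² = 10 ℏ².

⟨L_z²⟩ = 10 ℏ²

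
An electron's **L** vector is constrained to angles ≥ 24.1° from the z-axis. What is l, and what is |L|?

cos θ_min = l/√(l(l+1)) = √(l/(l+1)), so l/(l+1) = cos²(24.1°) = 0.8333.
l = cos²θ/sin²θ ≈ 5.
Then |L| = ℏ√(5·6) = √30 ℏ.

l = 5, |L| = √30 ℏ ≈ 5.477ℏ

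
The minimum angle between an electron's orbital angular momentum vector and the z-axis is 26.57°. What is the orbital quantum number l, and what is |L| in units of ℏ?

l = 4, |L| = 2√5 ℏ ≈ 4.472ℏ

cos²θ_min = l/(l+1) = 0.7999.
Thus l = 0.7999/(1 − 0.7999) ≈ 4.
Then |L| = ℏ√(4·5) = 2√5 ℏ.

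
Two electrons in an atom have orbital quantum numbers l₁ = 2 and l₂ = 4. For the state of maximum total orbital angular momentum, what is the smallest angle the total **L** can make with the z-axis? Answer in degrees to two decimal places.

θ_min ≈ 22.21°

L runs from |2 − 4| = 2 to 2 + 4 = 6.
So L can be 2, 3, 4, 5, 6.
The maximum is L = 6, with |L_tot| = ℏ√(6·7) = √42 ℏ.
The minimum angle with z is arccos(6/√42) ≈ 22.21°.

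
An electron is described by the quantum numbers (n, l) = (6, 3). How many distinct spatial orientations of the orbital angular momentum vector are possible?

The number of m_l values is 2l + 1 = 2·3 + 1 = 7.

7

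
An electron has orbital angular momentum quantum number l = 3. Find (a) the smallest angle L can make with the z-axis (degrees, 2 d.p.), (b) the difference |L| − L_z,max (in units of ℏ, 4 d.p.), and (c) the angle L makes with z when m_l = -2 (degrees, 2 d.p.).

θ_min ≈ 30.00°; |L|−L_z,max ≈ 0.4641ℏ; θ(m_l=-2) ≈ 125.26°

cos θ_min = 3/√12, so θ_min ≈ 30.00°.
|L| − L_z,max = (2√3 − 3)ℏ ≈ 0.4641ℏ.
For m_l = -2: cos θ = -2/√12, θ ≈ 125.26°.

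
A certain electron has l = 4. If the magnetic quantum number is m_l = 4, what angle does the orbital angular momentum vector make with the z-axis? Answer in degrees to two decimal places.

|L|² = l(l+1)ℏ² = 20ℏ², so |L| = 2√5 ℏ.
L_z = m_l ℏ = 4ℏ.
cos θ = L_z/|L| = 4/√20, so θ ≈ 26.57°.

θ ≈ 26.57°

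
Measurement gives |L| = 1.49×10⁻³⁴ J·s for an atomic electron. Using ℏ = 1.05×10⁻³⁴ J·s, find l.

l = 1

Dividing by ℏ: |L|/ℏ ≈ 1.419.
Set l(l+1) = 2.01; the integer solution is l = 1.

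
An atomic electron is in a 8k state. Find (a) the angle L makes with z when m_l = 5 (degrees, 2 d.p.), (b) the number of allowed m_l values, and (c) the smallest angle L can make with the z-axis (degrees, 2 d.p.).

For 8k, l = 7.
For m_l = 5: cos θ = 5/√56, θ ≈ 48.08°.
There are 2l+1 = 15 values of m_l.
cos θ_min = 7/√56, so θ_min ≈ 20.70°.

θ(m_l=5) ≈ 48.08°; 15 values; θ_min ≈ 20.70°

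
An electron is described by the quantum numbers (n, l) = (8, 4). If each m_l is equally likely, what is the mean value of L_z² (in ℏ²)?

m_l runs from −4 to 4, i.e. {-4, -3, -2, -1, 0, 1, 2, 3, 4}.
⟨L_z²⟩ = ℏ²·l(l+1)/3 = 6.667ℏ².

⟨L_z²⟩ = 6.667 ℏ²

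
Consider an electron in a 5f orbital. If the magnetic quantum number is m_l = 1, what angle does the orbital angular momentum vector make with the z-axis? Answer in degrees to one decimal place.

For 5f, l = 3.
|L| = ℏ√(l(l+1)) = 2√3 ℏ.
L_z = m_l ℏ = 1ℏ.
cos θ = L_z/|L| = 1/√12, so θ ≈ 73.2°.

θ ≈ 73.2°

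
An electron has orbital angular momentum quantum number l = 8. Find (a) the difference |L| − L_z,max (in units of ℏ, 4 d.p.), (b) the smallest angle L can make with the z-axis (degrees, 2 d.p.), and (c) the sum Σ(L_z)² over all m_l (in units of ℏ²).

|L| − L_z,max = (6√2 − 8)ℏ ≈ 0.4853ℏ.
cos θ_min = 8/√72, so θ_min ≈ 19.47°.
Σ m_l² = 408, so Σ(L_z)² = 408 ℏ².

|L|−L_z,max ≈ 0.4853ℏ; θ_min ≈ 19.47°; Σ(L_z)² = 408 ℏ²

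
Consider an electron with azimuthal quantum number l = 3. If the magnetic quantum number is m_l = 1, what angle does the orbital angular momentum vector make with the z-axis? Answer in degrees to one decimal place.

|L| = ℏ√(l(l+1)) = 2√3 ℏ.
L_z = m_l ℏ = 1ℏ.
cos θ = L_z/|L| = 1/√12, so θ ≈ 73.2°.

θ ≈ 73.2°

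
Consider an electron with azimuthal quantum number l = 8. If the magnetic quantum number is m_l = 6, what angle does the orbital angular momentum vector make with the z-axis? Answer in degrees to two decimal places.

|L| = √(l(l+1)) ℏ = 6√2 ℏ.
L_z = m_l ℏ = 6ℏ.
cos θ = L_z/|L| = 6/√72, so θ ≈ 45.00°.

θ ≈ 45.00°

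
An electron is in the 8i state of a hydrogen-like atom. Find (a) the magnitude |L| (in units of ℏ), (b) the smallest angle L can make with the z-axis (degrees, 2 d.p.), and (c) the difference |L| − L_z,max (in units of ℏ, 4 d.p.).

|L| = √42 ℏ ≈ 6.481ℏ; θ_min ≈ 22.21°; |L|−L_z,max ≈ 0.4807ℏ

8i means n = 8, l = 6.
|L| = ℏ√(6·7) = √42 ℏ ≈ 6.481ℏ.
cos θ_min = 6/√42, so θ_min ≈ 22.21°.
|L| − L_z,max = (√42 − 6)ℏ ≈ 0.4807ℏ.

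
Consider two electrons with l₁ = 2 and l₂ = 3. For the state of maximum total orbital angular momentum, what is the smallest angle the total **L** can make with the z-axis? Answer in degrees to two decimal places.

θ_min ≈ 24.09°

Angular momentum addition gives L = |l₁ − l₂|, …, l₁ + l₂.
Allowed values: L = 1, 2, 3, 4, 5.
The maximum is L = 5, with |L_tot| = ℏ√(5·6) = √30 ℏ.
The minimum angle with z is arccos(5/√30) ≈ 24.09°.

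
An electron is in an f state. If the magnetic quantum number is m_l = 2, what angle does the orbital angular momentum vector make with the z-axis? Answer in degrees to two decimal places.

F corresponds to l = 3.
|L| = ℏ√(l(l+1)) = 2√3 ℏ.
L_z = m_l ℏ = 2ℏ.
cos θ = L_z/|L| = 2/√12, so θ ≈ 54.74°.

θ ≈ 54.74°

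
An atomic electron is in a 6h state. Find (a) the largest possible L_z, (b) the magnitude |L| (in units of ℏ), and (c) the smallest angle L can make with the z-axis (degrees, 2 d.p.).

6h means n = 6, l = 5.
L_z,max = lℏ = 5ℏ.
|L| = ℏ√(5·6) = √30 ℏ ≈ 5.477ℏ.
cos θ_min = 5/√30, so θ_min ≈ 24.09°.

L_z,max = 5ℏ; |L| = √30 ℏ ≈ 5.477ℏ; θ_min ≈ 24.09°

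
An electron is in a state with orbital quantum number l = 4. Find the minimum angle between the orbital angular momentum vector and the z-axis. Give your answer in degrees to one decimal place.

θ_min ≈ 26.6°

|L| = ℏ√(l(l+1)) = 2√5 ℏ.
The smallest angle corresponds to the largest L_z, i.e. m_l = l = 4, giving L_z = 4ℏ.
cos θ_min = 4/√20, so θ_min ≈ 26.6°.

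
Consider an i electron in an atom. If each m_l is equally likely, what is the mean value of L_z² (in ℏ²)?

The letter i corresponds to l = 6.
m_l runs from −6 to 6, i.e. {-6, -5, -4, -3, -2, -1, 0, 1, 2, 3, 4, 5, 6}.
⟨L_z²⟩ = ℏ²·(Σ m_l²)/(2l+1) = ℏ²·182/13 = 14ℏ².

⟨L_z²⟩ = 14 ℏ²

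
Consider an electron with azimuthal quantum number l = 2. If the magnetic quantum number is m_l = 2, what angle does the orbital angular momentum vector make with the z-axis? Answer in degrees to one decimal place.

θ ≈ 35.3°

|L|² = l(l+1)ℏ² = 6ℏ², so |L| = √6 ℏ.
L_z = m_l ℏ = 2ℏ.
cos θ = L_z/|L| = 2/√6, so θ ≈ 35.3°.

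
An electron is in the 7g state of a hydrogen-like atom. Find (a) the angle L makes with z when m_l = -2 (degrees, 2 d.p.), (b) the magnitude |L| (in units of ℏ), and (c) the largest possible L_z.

7g means n = 7, l = 4.
For m_l = -2: cos θ = -2/√20, θ ≈ 116.57°.
|L| = ℏ√(4·5) = 2√5 ℏ ≈ 4.472ℏ.
L_z,max = lℏ = 4ℏ.

θ(m_l=-2) ≈ 116.57°; |L| = 2√5 ℏ ≈ 4.472ℏ; L_z,max = 4ℏ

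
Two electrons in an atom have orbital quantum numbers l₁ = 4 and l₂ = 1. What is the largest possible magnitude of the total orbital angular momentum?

|L_tot|_max = √30 ℏ ≈ 5.477ℏ

The total orbital quantum number L ranges from |l₁ − l₂| to l₁ + l₂ in integer steps.
So L can be 3, 4, 5.
The largest magnitude corresponds to L = 5: |L_tot| = ℏ√(5·6) = √30 ℏ.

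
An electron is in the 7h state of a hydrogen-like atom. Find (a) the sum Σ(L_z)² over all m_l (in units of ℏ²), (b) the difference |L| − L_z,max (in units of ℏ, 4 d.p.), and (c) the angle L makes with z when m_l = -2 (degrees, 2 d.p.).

For 7h, l = 5.
Σ m_l² = 110, so Σ(L_z)² = 110 ℏ².
|L| − L_z,max = (√30 − 5)ℏ ≈ 0.4772ℏ.
For m_l = -2: cos θ = -2/√30, θ ≈ 111.42°.

Σ(L_z)² = 110 ℏ²; |L|−L_z,max ≈ 0.4772ℏ; θ(m_l=-2) ≈ 111.42°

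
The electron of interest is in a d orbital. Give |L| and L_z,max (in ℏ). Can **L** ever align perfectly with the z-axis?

For a d orbital, l = 2.
|L| = √6 ℏ ≈ 2.4495ℏ, while L_z,max = lℏ = 2ℏ.
Since |L| > L_z,max, the vector can never point exactly along z; the closest it comes is θ_min = arccos(2/√6) ≈ 35.3°.

No: L_z,max = 2ℏ < |L| = √6 ℏ ≈ 2.449ℏ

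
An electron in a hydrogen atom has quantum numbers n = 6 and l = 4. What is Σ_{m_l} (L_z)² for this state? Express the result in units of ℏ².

Σ(L_z)² = 60 ℏ²

The allowed m_l values are -4, -3, -2, -1, 0, 1, 2, 3, 4.
Σ m_l² = l(l+1)(2l+1)/3 = 4·5·9/3 = 60.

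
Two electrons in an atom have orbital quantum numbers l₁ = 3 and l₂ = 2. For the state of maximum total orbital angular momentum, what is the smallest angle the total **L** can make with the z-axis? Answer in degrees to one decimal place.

Angular momentum addition gives L = |l₁ − l₂|, …, l₁ + l₂.
Allowed values: L = 1, 2, 3, 4, 5.
The maximum is L = 5, with |L_tot| = ℏ√(5·6) = √30 ℏ.
The minimum angle with z is arccos(5/√30) ≈ 24.1°.

θ_min ≈ 24.1°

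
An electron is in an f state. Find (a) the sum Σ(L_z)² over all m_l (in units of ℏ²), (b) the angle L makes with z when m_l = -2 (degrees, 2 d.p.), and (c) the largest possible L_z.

Σ(L_z)² = 28 ℏ²; θ(m_l=-2) ≈ 125.26°; L_z,max = 3ℏ

The letter f corresponds to l = 3.
Σ m_l² = 28, so Σ(L_z)² = 28 ℏ².
For m_l = -2: cos θ = -2/√12, θ ≈ 125.26°.
L_z,max = lℏ = 3ℏ.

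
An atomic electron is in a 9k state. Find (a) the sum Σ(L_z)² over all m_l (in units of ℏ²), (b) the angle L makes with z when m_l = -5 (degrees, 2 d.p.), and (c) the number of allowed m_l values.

For 9k, l = 7.
Σ m_l² = 280, so Σ(L_z)² = 280 ℏ².
For m_l = -5: cos θ = -5/√56, θ ≈ 131.92°.
There are 2l+1 = 15 values of m_l.

Σ(L_z)² = 280 ℏ²; θ(m_l=-5) ≈ 131.92°; 15 values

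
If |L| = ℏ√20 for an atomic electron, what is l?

l = 4

(|L|/ℏ)² = l(l+1) = 20.
The positive root is l = 4.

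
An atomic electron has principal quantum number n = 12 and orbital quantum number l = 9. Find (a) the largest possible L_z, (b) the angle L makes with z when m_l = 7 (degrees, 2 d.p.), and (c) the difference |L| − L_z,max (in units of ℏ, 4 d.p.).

L_z,max = lℏ = 9ℏ.
For m_l = 7: cos θ = 7/√90, θ ≈ 42.45°.
|L| − L_z,max = (3√10 − 9)ℏ ≈ 0.4868ℏ.

L_z,max = 9ℏ; θ(m_l=7) ≈ 42.45°; |L|−L_z,max ≈ 0.4868ℏ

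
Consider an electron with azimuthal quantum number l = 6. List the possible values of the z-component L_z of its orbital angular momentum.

L_z = m_l ℏ with m_l ranging from −l to +l in integer steps.
For l = 6: m_l ∈ {-6, -5, -4, -3, -2, -1, 0, 1, 2, 3, 4, 5, 6}.

L_z ∈ {−6ℏ, −5ℏ, −4ℏ, −3ℏ, −2ℏ, −ℏ, 0, ℏ, 2ℏ, 3ℏ, 4ℏ, 5ℏ, 6ℏ}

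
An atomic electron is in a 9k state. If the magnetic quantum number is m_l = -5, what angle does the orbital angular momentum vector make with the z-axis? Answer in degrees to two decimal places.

For 9k, l = 7.
|L| = ℏ√(l(l+1)) = 2√14 ℏ.
L_z = m_l ℏ = −5ℏ.
cos θ = L_z/|L| = -5/√56, so θ ≈ 131.92°.

θ ≈ 131.92°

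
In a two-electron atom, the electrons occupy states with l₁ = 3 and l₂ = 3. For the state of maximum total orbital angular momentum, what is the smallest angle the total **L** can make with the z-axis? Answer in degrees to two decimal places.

Angular momentum addition gives L = |l₁ − l₂|, …, l₁ + l₂.
So L can be 0, 1, 2, 3, 4, 5, 6.
The maximum is L = 6, with |L_tot| = ℏ√(6·7) = √42 ℏ.
The minimum angle with z is arccos(6/√42) ≈ 22.21°.

θ_min ≈ 22.21°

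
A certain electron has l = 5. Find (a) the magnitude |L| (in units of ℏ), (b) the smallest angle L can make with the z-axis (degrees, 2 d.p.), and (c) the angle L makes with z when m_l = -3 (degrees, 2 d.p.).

|L| = √30 ℏ ≈ 5.477ℏ; θ_min ≈ 24.09°; θ(m_l=-3) ≈ 123.21°

|L| = ℏ√(5·6) = √30 ℏ ≈ 5.477ℏ.
cos θ_min = 5/√30, so θ_min ≈ 24.09°.
For m_l = -3: cos θ = -3/√30, θ ≈ 123.21°.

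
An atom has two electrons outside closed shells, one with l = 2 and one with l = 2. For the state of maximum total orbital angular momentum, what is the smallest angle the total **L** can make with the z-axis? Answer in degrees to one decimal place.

Angular momentum addition gives L = |l₁ − l₂|, …, l₁ + l₂.
So L can be 0, 1, 2, 3, 4.
The maximum is L = 4, with |L_tot| = ℏ√(4·5) = 2√5 ℏ.
The minimum angle with z is arccos(4/√20) ≈ 26.6°.

θ_min ≈ 26.6°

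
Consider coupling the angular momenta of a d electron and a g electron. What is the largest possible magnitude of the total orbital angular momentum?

|L_tot|_max = √42 ℏ ≈ 6.481ℏ

Angular momentum addition gives L = |l₁ − l₂|, …, l₁ + l₂.
L ∈ {2, 3, 4, 5, 6}.
The largest magnitude corresponds to L = 6: |L_tot| = ℏ√(6·7) = √42 ℏ.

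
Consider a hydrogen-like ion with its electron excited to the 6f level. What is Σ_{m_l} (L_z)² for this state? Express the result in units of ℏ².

Σ(L_z)² = 28 ℏ²

The 6f level has l = 3.
m_l ∈ {-3, -2, -1, 0, 1, 2, 3}.
Σ m_l² = l(l+1)(2l+1)/3 = 3·4·7/3 = 28.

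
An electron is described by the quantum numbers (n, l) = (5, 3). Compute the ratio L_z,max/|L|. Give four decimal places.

|L| = 2√3 ℏ ≈ 3.4641ℏ, while L_z,max = lℏ = 3ℏ.
L_z,max/|L| = 3/√12 = 0.8660.

L_z,max/|L| = 0.8660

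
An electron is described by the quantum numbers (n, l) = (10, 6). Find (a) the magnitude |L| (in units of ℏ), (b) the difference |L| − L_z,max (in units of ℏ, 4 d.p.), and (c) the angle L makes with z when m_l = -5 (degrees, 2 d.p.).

|L| = √42 ℏ ≈ 6.481ℏ; |L|−L_z,max ≈ 0.4807ℏ; θ(m_l=-5) ≈ 140.49°

|L| = ℏ√(6·7) = √42 ℏ ≈ 6.481ℏ.
|L| − L_z,max = (√42 − 6)ℏ ≈ 0.4807ℏ.
For m_l = -5: cos θ = -5/√42, θ ≈ 140.49°.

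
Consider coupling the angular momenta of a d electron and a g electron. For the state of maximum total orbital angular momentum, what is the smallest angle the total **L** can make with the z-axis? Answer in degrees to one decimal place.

The total orbital quantum number L ranges from |l₁ − l₂| to l₁ + l₂ in integer steps.
L ∈ {2, 3, 4, 5, 6}.
The maximum is L = 6, with |L_tot| = ℏ√(6·7) = √42 ℏ.
The minimum angle with z is arccos(6/√42) ≈ 22.2°.

θ_min ≈ 22.2°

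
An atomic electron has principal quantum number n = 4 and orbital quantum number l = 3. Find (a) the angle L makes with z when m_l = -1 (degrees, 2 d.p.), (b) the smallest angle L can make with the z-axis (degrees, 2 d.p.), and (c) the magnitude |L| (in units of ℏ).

θ(m_l=-1) ≈ 106.78°; θ_min ≈ 30.00°; |L| = 2√3 ℏ ≈ 3.464ℏ

For m_l = -1: cos θ = -1/√12, θ ≈ 106.78°.
cos θ_min = 3/√12, so θ_min ≈ 30.00°.
|L| = ℏ√(3·4) = 2√3 ℏ ≈ 3.464ℏ.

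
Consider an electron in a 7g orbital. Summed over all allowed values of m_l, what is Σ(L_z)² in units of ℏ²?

The 7g subshell has l = 4.
m_l ∈ {-4, -3, -2, -1, 0, 1, 2, 3, 4}.
Summing m² from −4 to 4: Σ m_l² = 60.

Σ(L_z)² = 60 ℏ²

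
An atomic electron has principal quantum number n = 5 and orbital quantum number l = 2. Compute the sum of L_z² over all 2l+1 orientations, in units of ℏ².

Σ(L_z)² = 10 ℏ²

m_l runs from −2 to 2, i.e. {-2, -1, 0, 1, 2}.
Σ m_l² = l(l+1)(2l+1)/3 = 2·3·5/3 = 10.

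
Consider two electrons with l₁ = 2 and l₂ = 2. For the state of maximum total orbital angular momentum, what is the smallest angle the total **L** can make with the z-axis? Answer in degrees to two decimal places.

θ_min ≈ 26.57°

The total orbital quantum number L ranges from |l₁ − l₂| to l₁ + l₂ in integer steps.
Allowed values: L = 0, 1, 2, 3, 4.
The maximum is L = 4, with |L_tot| = ℏ√(4·5) = 2√5 ℏ.
The minimum angle with z is arccos(4/√20) ≈ 26.57°.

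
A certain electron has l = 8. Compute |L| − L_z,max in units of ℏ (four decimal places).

|L| − L_z,max ≈ 0.4853ℏ

|L| = 6√2 ℏ ≈ 8.4853ℏ, while L_z,max = lℏ = 8ℏ.
The difference is (6√2 − 8)ℏ ≈ 0.4853ℏ.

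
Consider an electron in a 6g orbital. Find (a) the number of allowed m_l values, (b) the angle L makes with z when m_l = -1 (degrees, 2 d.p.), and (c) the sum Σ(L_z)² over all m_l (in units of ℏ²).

The 6g subshell has l = 4.
There are 2l+1 = 9 values of m_l.
For m_l = -1: cos θ = -1/√20, θ ≈ 102.92°.
Σ m_l² = 60, so Σ(L_z)² = 60 ℏ².

9 values; θ(m_l=-1) ≈ 102.92°; Σ(L_z)² = 60 ℏ²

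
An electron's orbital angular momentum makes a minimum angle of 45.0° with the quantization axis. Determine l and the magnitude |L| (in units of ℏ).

cos θ_min = l/√(l(l+1)) = √(l/(l+1)), so l/(l+1) = cos²(45.0°) = 0.5000.
Thus l = 0.5000/(1 − 0.5000) ≈ 1.
Then |L| = ℏ√(1·2) = √2 ℏ.

l = 1, |L| = √2 ℏ ≈ 1.414ℏ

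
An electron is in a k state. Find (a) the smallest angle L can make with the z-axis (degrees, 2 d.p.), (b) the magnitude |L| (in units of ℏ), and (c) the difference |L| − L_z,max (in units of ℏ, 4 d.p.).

The letter k corresponds to l = 7.
cos θ_min = 7/√56, so θ_min ≈ 20.70°.
|L| = ℏ√(7·8) = 2√14 ℏ ≈ 7.483ℏ.
|L| − L_z,max = (2√14 − 7)ℏ ≈ 0.4833ℏ.

θ_min ≈ 20.70°; |L| = 2√14 ℏ ≈ 7.483ℏ; |L|−L_z,max ≈ 0.4833ℏ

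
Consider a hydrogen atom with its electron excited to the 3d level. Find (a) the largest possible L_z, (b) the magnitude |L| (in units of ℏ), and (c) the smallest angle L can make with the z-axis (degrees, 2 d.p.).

The 3d level has l = 2.
L_z,max = lℏ = 2ℏ.
|L| = ℏ√(2·3) = √6 ℏ ≈ 2.449ℏ.
cos θ_min = 2/√6, so θ_min ≈ 35.26°.

L_z,max = 2ℏ; |L| = √6 ℏ ≈ 2.449ℏ; θ_min ≈ 35.26°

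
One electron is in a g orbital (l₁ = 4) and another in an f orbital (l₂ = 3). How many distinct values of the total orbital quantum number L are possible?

7

By the triangle rule, |l₁ − l₂| ≤ L ≤ l₁ + l₂.
L ∈ {1, 2, 3, 4, 5, 6, 7}.
That is 7 values.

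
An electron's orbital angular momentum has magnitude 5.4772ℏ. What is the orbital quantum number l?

l = 5

|L| = ℏ√(l(l+1)), so l(l+1) = 30.
The positive root is l = 5.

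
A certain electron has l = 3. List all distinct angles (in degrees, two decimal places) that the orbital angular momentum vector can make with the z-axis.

θ ∈ {30.00°, 54.74°, 73.22°, 90.00°, 106.78°, 125.26°, 150.00°}

|L|² = l(l+1)ℏ² = 12ℏ², so |L| = 2√3 ℏ.
cos θ = m_l/√12 for each m_l ∈ {-3, -2, -1, 0, 1, 2, 3}.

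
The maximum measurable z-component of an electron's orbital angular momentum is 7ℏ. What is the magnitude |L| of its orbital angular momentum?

Since max m_l = l, l = 7.
Then |L| = ℏ√(7·8) = 2√14 ℏ.

|L| = 2√14 ℏ ≈ 7.483ℏ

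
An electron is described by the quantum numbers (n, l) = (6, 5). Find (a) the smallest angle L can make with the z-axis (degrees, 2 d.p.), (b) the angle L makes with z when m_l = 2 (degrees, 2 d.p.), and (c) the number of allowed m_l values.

cos θ_min = 5/√30, so θ_min ≈ 24.09°.
For m_l = 2: cos θ = 2/√30, θ ≈ 68.58°.
There are 2l+1 = 11 values of m_l.

θ_min ≈ 24.09°; θ(m_l=2) ≈ 68.58°; 11 values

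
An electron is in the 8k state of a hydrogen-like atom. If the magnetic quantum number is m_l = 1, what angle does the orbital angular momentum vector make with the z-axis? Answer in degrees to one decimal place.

For 8k, l = 7.
|L|² = l(l+1)ℏ² = 56ℏ², so |L| = 2√14 ℏ.
L_z = m_l ℏ = 1ℏ.
cos θ = L_z/|L| = 1/√56, so θ ≈ 82.3°.

θ ≈ 82.3°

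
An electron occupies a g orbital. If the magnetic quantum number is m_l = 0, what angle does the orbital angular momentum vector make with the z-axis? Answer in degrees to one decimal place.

θ ≈ 90.0°

A g state has l = 4.
|L| = ℏ√(l(l+1)) = 2√5 ℏ.
L_z = m_l ℏ = 0ℏ.
cos θ = L_z/|L| = 0/√20, so θ ≈ 90.0°.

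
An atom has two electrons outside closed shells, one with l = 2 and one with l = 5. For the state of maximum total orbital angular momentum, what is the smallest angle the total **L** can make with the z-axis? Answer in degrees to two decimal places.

L runs from |2 − 5| = 3 to 2 + 5 = 7.
L ∈ {3, 4, 5, 6, 7}.
The maximum is L = 7, with |L_tot| = ℏ√(7·8) = 2√14 ℏ.
The minimum angle with z is arccos(7/√56) ≈ 20.70°.

θ_min ≈ 20.70°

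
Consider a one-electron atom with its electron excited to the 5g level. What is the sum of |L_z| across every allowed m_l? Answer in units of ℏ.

The 5g level has l = 4.
The allowed m_l values are -4, -3, -2, -1, 0, 1, 2, 3, 4.
Σ|m_l| = 2(1+2+…+4) = 20.

Σ|L_z| = 20 ℏ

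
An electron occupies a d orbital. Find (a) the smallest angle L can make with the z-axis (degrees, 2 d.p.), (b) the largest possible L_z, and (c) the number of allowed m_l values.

θ_min ≈ 35.26°; L_z,max = 2ℏ; 5 values

For a d orbital, l = 2.
cos θ_min = 2/√6, so θ_min ≈ 35.26°.
L_z,max = lℏ = 2ℏ.
There are 2l+1 = 5 values of m_l.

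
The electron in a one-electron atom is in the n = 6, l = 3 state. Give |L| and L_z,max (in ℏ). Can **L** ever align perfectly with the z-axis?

|L| = 2√3 ℏ ≈ 3.4641ℏ, while L_z,max = lℏ = 3ℏ.
Since |L| > L_z,max, the vector can never point exactly along z; the closest it comes is θ_min = arccos(3/√12) ≈ 30.0°.

No: L_z,max = 3ℏ < |L| = 2√3 ℏ ≈ 3.464ℏ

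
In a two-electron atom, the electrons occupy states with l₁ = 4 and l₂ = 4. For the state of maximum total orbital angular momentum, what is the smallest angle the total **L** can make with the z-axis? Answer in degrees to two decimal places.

θ_min ≈ 19.47°

Angular momentum addition gives L = |l₁ − l₂|, …, l₁ + l₂.
L ∈ {0, 1, 2, 3, 4, 5, 6, 7, 8}.
The maximum is L = 8, with |L_tot| = ℏ√(8·9) = 6√2 ℏ.
The minimum angle with z is arccos(8/√72) ≈ 19.47°.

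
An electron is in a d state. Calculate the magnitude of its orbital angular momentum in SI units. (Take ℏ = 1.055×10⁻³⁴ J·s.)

|L| = 2.584×10⁻³⁴ J·s

For a d orbital, l = 2.
|L| = ℏ√(l(l+1)) = ℏ√(2·3) = √6 ℏ
Numerically, |L| = 2.449 × (1.055×10⁻³⁴ J·s) = 2.584×10⁻³⁴ J·s.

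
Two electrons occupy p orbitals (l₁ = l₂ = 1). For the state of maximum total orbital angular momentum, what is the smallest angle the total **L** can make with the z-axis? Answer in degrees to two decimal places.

θ_min ≈ 35.26°

Angular momentum addition gives L = |l₁ − l₂|, …, l₁ + l₂.
L ∈ {0, 1, 2}.
The maximum is L = 2, with |L_tot| = ℏ√(2·3) = √6 ℏ.
The minimum angle with z is arccos(2/√6) ≈ 35.26°.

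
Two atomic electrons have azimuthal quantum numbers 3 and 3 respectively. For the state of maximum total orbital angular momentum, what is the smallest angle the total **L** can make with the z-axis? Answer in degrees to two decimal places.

θ_min ≈ 22.21°

Angular momentum addition gives L = |l₁ − l₂|, …, l₁ + l₂.
So L can be 0, 1, 2, 3, 4, 5, 6.
The maximum is L = 6, with |L_tot| = ℏ√(6·7) = √42 ℏ.
The minimum angle with z is arccos(6/√42) ≈ 22.21°.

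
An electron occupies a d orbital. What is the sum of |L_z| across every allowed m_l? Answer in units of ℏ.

A d state has l = 2.
m_l ∈ {-2, -1, 0, 1, 2}.
Σ|m_l| = 2(1+2+…+2) = 6.

Σ|L_z| = 6 ℏ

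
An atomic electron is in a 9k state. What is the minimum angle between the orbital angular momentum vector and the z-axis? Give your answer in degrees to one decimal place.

θ_min ≈ 20.7°

The 9k subshell has l = 7.
|L| = √(l(l+1)) ℏ = 2√14 ℏ.
The smallest angle corresponds to the largest L_z, i.e. m_l = l = 7, giving L_z = 7ℏ.
cos θ_min = 7/√56, so θ_min ≈ 20.7°.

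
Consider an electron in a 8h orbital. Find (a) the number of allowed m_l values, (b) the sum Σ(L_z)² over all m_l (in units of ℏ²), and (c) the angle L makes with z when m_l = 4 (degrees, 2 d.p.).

11 values; Σ(L_z)² = 110 ℏ²; θ(m_l=4) ≈ 43.09°

For 8h, l = 5.
There are 2l+1 = 11 values of m_l.
Σ m_l² = 110, so Σ(L_z)² = 110 ℏ².
For m_l = 4: cos θ = 4/√30, θ ≈ 43.09°.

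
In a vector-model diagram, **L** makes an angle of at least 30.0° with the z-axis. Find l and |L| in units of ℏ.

l = 3, |L| = 2√3 ℏ ≈ 3.464ℏ

cos²θ_min = l/(l+1) = 0.7500.
Thus l = 0.7500/(1 − 0.7500) ≈ 3.
Then |L| = ℏ√(3·4) = 2√3 ℏ.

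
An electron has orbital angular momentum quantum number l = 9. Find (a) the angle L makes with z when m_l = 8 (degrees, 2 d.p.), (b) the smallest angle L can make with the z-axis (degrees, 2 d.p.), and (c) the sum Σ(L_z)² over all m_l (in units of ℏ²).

θ(m_l=8) ≈ 32.51°; θ_min ≈ 18.43°; Σ(L_z)² = 570 ℏ²

For m_l = 8: cos θ = 8/√90, θ ≈ 32.51°.
cos θ_min = 9/√90, so θ_min ≈ 18.43°.
Σ m_l² = 570, so Σ(L_z)² = 570 ℏ².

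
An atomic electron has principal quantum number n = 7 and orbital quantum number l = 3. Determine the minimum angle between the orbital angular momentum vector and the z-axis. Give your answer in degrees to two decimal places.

θ_min ≈ 30.00°

|L| = √(l(l+1)) ℏ = 2√3 ℏ.
The smallest angle corresponds to the largest L_z, i.e. m_l = l = 3, giving L_z = 3ℏ.
cos θ_min = 3/√12, so θ_min ≈ 30.00°.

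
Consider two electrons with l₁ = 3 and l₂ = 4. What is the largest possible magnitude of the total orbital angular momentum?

|L_tot|_max = 2√14 ℏ ≈ 7.483ℏ

Angular momentum addition gives L = |l₁ − l₂|, …, l₁ + l₂.
L ∈ {1, 2, 3, 4, 5, 6, 7}.
The largest magnitude corresponds to L = 7: |L_tot| = ℏ√(7·8) = 2√14 ℏ.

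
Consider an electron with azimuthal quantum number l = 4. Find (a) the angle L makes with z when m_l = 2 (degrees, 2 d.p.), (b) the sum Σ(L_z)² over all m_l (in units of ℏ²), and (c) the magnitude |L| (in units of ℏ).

For m_l = 2: cos θ = 2/√20, θ ≈ 63.43°.
Σ m_l² = 60, so Σ(L_z)² = 60 ℏ².
|L| = ℏ√(4·5) = 2√5 ℏ ≈ 4.472ℏ.

θ(m_l=2) ≈ 63.43°; Σ(L_z)² = 60 ℏ²; |L| = 2√5 ℏ ≈ 4.472ℏ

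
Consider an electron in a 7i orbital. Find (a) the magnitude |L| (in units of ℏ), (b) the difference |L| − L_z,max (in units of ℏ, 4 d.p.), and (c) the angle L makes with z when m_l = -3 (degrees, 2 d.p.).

|L| = √42 ℏ ≈ 6.481ℏ; |L|−L_z,max ≈ 0.4807ℏ; θ(m_l=-3) ≈ 117.58°

The 7i subshell has l = 6.
|L| = ℏ√(6·7) = √42 ℏ ≈ 6.481ℏ.
|L| − L_z,max = (√42 − 6)ℏ ≈ 0.4807ℏ.
For m_l = -3: cos θ = -3/√42, θ ≈ 117.58°.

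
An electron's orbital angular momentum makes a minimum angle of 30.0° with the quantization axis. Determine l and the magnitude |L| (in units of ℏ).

cos θ_min = l/√(l(l+1)) = √(l/(l+1)), so l/(l+1) = cos²(30.0°) = 0.7500.
l = cos²θ/sin²θ ≈ 3.
Then |L| = ℏ√(3·4) = 2√3 ℏ.

l = 3, |L| = 2√3 ℏ ≈ 3.464ℏ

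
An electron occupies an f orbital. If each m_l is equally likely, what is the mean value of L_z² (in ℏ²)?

⟨L_z²⟩ = 4 ℏ²

An f state has l = 3.
m_l ∈ {-3, -2, -1, 0, 1, 2, 3}.
⟨L_z²⟩ = ℏ²·l(l+1)/3 = 4ℏ².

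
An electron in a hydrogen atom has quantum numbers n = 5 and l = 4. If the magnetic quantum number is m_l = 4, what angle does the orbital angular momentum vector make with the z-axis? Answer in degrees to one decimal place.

|L|² = l(l+1)ℏ² = 20ℏ², so |L| = 2√5 ℏ.
L_z = m_l ℏ = 4ℏ.
cos θ = L_z/|L| = 4/√20, so θ ≈ 26.6°.

θ ≈ 26.6°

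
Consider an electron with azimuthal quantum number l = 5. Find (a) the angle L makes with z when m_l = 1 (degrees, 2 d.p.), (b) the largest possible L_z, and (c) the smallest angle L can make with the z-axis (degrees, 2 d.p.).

For m_l = 1: cos θ = 1/√30, θ ≈ 79.48°.
L_z,max = lℏ = 5ℏ.
cos θ_min = 5/√30, so θ_min ≈ 24.09°.

θ(m_l=1) ≈ 79.48°; L_z,max = 5ℏ; θ_min ≈ 24.09°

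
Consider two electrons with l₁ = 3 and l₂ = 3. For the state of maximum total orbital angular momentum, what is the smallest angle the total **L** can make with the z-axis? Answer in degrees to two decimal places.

θ_min ≈ 22.21°

Angular momentum addition gives L = |l₁ − l₂|, …, l₁ + l₂.
L ∈ {0, 1, 2, 3, 4, 5, 6}.
The maximum is L = 6, with |L_tot| = ℏ√(6·7) = √42 ℏ.
The minimum angle with z is arccos(6/√42) ≈ 22.21°.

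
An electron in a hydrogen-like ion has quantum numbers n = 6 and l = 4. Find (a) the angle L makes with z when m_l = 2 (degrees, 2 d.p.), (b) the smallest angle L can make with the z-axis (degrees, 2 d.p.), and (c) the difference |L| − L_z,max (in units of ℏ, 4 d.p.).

For m_l = 2: cos θ = 2/√20, θ ≈ 63.43°.
cos θ_min = 4/√20, so θ_min ≈ 26.57°.
|L| − L_z,max = (2√5 − 4)ℏ ≈ 0.4721ℏ.

θ(m_l=2) ≈ 63.43°; θ_min ≈ 26.57°; |L|−L_z,max ≈ 0.4721ℏ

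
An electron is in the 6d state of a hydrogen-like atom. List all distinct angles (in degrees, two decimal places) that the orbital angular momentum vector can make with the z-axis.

θ ∈ {35.26°, 65.91°, 90.00°, 114.09°, 144.74°}

For 6d, l = 2.
|L|² = l(l+1)ℏ² = 6ℏ², so |L| = √6 ℏ.
cos θ = m_l/√6 for each m_l ∈ {-2, -1, 0, 1, 2}.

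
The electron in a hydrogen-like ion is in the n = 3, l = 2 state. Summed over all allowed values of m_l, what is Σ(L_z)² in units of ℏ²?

Σ(L_z)² = 10 ℏ²

The allowed m_l values are -2, -1, 0, 1, 2.
Summing m² from −2 to 2: Σ m_l² = 10.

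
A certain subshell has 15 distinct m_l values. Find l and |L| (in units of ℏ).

l = 7, |L| = 2√14 ℏ ≈ 7.483ℏ

2l + 1 = 15 ⇒ l = 7.
|L| = ℏ√(l(l+1)) = ℏ√(7·8) = 2√14 ℏ.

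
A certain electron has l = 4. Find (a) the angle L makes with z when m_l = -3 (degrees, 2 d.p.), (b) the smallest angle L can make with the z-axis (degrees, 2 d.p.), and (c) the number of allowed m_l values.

θ(m_l=-3) ≈ 132.13°; θ_min ≈ 26.57°; 9 values

For m_l = -3: cos θ = -3/√20, θ ≈ 132.13°.
cos θ_min = 4/√20, so θ_min ≈ 26.57°.
There are 2l+1 = 9 values of m_l.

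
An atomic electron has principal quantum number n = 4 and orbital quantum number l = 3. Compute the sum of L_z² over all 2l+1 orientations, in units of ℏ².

The allowed m_l values are -3, -2, -1, 0, 1, 2, 3.
Σ m_l² = 2·(1 + 4 + 9) = 28.

Σ(L_z)² = 28 ℏ²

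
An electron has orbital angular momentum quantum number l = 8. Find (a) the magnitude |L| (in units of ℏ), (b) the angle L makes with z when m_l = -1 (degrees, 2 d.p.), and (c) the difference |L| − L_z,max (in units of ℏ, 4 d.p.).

|L| = 6√2 ℏ ≈ 8.485ℏ; θ(m_l=-1) ≈ 96.77°; |L|−L_z,max ≈ 0.4853ℏ

|L| = ℏ√(8·9) = 6√2 ℏ ≈ 8.485ℏ.
For m_l = -1: cos θ = -1/√72, θ ≈ 96.77°.
|L| − L_z,max = (6√2 − 8)ℏ ≈ 0.4853ℏ.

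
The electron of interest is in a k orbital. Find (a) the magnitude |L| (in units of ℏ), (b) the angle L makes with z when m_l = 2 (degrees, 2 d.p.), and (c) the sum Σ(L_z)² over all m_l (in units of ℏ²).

The letter k corresponds to l = 7.
|L| = ℏ√(7·8) = 2√14 ℏ ≈ 7.483ℏ.
For m_l = 2: cos θ = 2/√56, θ ≈ 74.50°.
Σ m_l² = 280, so Σ(L_z)² = 280 ℏ².

|L| = 2√14 ℏ ≈ 7.483ℏ; θ(m_l=2) ≈ 74.50°; Σ(L_z)² = 280 ℏ²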